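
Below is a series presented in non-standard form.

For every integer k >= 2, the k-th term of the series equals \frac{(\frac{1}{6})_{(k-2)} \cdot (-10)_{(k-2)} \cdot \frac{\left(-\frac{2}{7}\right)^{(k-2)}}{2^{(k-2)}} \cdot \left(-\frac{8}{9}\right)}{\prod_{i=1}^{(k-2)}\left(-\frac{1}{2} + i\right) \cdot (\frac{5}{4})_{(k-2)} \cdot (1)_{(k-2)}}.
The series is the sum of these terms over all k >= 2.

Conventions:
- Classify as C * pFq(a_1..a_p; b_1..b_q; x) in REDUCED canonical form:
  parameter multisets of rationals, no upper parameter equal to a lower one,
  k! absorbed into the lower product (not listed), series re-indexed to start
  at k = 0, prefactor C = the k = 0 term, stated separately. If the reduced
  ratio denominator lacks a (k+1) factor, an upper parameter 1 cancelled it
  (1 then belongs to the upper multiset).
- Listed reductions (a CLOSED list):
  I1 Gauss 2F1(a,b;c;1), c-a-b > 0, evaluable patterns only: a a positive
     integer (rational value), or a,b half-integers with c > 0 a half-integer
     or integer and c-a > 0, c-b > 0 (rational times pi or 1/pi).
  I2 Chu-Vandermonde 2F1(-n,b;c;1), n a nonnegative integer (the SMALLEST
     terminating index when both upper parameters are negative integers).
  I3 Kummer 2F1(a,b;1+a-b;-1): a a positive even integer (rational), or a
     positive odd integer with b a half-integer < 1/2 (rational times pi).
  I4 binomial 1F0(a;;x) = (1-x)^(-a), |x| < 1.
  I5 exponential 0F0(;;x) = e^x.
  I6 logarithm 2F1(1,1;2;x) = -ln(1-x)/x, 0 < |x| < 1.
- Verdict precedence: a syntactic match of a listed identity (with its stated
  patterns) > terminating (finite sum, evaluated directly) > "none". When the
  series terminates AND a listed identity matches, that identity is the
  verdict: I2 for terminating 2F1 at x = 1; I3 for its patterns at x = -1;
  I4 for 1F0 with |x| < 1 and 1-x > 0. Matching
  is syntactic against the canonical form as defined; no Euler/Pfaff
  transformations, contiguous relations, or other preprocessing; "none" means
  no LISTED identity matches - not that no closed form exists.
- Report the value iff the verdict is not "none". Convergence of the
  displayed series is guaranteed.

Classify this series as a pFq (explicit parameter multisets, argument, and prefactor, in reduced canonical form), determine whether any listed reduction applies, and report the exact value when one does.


Prefactor -\frac{8}{9}, argument -\frac{1}{7}: 2F2 with upper {-10, \frac{1}{6}} over lower {\frac{1}{2}, \frac{5}{4}}. Verdict: terminating - upper parameter -10 makes this a finite sum (last index 10), evaluated exactly. Hence: -\frac{32367599848710344163112088}{24692505434295886747635075}.

First insight: t_0 being -\frac{8}{9}, the lower running product (C = -8/9) is a rising factorial.
Step ratio: r(k) = -\frac{1}{7} * (k-10) (k+\frac{1}{6}) / [(k+\frac{1}{2}) (k+\frac{5}{4}) (k+1)] - poly over poly, x = -\frac{1}{7} from leading terms; C = -\frac{8}{9} at k = 0.


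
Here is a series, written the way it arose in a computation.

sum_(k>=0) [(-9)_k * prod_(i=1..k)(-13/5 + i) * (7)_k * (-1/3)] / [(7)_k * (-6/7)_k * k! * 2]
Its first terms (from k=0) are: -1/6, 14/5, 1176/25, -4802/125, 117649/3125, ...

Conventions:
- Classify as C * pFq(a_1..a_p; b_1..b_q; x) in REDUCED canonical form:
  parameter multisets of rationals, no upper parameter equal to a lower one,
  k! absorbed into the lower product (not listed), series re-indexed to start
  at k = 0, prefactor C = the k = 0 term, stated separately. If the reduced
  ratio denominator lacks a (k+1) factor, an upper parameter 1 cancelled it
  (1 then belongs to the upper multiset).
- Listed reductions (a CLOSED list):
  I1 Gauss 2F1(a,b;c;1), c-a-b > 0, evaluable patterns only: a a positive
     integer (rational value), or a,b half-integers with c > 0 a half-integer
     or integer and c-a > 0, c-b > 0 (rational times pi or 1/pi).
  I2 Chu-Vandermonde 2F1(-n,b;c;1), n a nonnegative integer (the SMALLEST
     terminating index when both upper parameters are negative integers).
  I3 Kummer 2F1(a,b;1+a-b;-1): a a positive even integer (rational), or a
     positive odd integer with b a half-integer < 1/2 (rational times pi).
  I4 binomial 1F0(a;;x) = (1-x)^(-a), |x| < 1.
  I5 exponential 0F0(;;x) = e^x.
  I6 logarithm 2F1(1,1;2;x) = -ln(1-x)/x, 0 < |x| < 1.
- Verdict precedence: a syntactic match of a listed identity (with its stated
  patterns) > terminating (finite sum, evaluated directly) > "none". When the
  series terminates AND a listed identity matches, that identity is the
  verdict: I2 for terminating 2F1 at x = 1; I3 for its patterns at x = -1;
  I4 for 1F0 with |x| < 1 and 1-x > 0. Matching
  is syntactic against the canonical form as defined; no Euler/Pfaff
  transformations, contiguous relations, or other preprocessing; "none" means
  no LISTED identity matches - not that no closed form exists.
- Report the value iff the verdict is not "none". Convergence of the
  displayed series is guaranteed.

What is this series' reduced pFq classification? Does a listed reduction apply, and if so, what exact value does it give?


Prefactor -1/6, argument 1: 2F1 with upper {-9, -8/5} over lower {-6/7}. Verdict: Vandermonde's identity (I2) matches (terminating 2F1 at x = 1 with n = 9, b = -8/5, c = -6/7). Value: 314049132154238/10046630859375.

Structural cue: from the first term -1/6: the running product (C = -1/6, x = 1) telescopes to a rising factorial.
Adjacent-term ratio: r(k) = 1 * (k-9) (k-8/5) / [(k-6/7) (k+1)] - rational; roots negated = parameters, x = 1, C = -1/6.


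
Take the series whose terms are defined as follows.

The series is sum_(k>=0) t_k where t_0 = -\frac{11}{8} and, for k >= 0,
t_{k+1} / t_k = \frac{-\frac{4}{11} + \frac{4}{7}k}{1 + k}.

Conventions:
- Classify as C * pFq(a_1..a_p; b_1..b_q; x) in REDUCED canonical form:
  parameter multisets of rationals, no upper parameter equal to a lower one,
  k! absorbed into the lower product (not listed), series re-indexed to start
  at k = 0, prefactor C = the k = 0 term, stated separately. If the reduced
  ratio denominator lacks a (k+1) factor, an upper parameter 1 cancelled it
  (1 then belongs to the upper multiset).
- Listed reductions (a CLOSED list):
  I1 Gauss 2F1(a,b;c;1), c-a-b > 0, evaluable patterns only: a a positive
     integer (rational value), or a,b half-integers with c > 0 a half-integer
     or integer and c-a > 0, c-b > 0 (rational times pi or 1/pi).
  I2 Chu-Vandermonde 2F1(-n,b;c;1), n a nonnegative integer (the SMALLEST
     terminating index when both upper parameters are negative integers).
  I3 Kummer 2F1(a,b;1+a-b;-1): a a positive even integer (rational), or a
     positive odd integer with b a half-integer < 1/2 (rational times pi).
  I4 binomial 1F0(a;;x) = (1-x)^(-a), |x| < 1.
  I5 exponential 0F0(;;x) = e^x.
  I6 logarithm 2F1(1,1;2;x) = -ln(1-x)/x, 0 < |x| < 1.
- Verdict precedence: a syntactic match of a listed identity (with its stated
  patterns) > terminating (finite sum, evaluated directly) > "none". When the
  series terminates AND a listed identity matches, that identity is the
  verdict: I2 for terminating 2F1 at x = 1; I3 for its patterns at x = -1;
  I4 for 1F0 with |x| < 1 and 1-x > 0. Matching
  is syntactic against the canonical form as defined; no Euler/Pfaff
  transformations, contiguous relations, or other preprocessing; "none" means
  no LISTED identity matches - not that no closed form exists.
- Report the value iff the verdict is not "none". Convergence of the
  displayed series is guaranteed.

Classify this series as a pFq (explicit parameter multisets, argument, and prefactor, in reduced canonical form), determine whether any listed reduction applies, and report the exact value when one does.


The tell: with t_0 = -\frac{11}{8}, factor the ratio over Q (prefactor -11/8): negated roots = parameters.
Consecutive-term ratio: r(k) = \frac{4}{7} * (k-\frac{7}{11}) / [(k+1)] - rational in k, leading ratio \frac{4}{7}; with t_0 = -\frac{11}{8}, classification follows.

This is -\frac{11}{8} * 1F0(-\frac{7}{11}; -; \frac{4}{7}) in reduced canonical form. Verdict at x = \frac{4}{7}: the binomial series (I4) matches (the 1F0 binomial series: exponent 7/11, x = \frac{4}{7}). Hence: \left(-\frac{11}{8}\right) \cdot \left(\frac{3}{7}\right)^{\frac{7}{11}}.


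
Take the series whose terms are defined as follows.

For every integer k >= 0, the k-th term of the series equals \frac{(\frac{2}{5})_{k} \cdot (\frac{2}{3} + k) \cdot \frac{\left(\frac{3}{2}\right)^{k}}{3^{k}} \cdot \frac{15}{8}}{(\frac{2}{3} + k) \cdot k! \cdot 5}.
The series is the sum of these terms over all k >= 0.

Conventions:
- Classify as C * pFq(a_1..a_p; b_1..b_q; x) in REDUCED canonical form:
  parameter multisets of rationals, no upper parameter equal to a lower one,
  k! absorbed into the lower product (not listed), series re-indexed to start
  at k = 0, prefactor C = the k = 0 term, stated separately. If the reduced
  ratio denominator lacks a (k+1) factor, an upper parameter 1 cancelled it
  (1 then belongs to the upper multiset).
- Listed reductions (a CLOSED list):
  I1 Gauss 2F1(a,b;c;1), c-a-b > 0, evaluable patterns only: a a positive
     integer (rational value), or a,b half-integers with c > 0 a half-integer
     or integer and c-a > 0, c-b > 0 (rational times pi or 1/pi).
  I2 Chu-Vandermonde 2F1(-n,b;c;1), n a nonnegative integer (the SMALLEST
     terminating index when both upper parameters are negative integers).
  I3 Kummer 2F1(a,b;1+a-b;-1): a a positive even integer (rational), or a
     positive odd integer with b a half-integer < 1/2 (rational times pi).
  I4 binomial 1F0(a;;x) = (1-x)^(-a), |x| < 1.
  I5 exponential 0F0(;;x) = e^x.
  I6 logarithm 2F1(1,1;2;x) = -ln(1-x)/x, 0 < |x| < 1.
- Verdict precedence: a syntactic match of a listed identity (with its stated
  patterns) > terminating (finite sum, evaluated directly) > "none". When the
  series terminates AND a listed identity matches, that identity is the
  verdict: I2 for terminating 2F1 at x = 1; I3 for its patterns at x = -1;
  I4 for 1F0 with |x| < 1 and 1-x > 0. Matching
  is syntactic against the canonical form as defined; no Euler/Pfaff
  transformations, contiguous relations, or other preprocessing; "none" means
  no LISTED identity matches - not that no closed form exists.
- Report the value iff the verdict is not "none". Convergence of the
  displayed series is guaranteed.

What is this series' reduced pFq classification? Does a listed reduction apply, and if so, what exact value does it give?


Key step: with t_0 = \frac{3}{8}, the constant factors (prefactor 3/8) combine into one prefactor.
Consecutive-term ratio: r(k) = \frac{1}{2} * (k+\frac{2}{5}) / [(k+1)] - rational in k, leading ratio \frac{1}{2}; with t_0 = \frac{3}{8}, classification follows.

This is \frac{3}{8} * 1F0(\frac{2}{5}; -; \frac{1}{2}) in reduced canonical form. Verdict: binomial (I4) applies (the 1F0 binomial series: exponent -2/5, x = \frac{1}{2}). Hence: \frac{3}{8} \cdot \left(\frac{1}{2}\right)^{-\frac{2}{5}}.


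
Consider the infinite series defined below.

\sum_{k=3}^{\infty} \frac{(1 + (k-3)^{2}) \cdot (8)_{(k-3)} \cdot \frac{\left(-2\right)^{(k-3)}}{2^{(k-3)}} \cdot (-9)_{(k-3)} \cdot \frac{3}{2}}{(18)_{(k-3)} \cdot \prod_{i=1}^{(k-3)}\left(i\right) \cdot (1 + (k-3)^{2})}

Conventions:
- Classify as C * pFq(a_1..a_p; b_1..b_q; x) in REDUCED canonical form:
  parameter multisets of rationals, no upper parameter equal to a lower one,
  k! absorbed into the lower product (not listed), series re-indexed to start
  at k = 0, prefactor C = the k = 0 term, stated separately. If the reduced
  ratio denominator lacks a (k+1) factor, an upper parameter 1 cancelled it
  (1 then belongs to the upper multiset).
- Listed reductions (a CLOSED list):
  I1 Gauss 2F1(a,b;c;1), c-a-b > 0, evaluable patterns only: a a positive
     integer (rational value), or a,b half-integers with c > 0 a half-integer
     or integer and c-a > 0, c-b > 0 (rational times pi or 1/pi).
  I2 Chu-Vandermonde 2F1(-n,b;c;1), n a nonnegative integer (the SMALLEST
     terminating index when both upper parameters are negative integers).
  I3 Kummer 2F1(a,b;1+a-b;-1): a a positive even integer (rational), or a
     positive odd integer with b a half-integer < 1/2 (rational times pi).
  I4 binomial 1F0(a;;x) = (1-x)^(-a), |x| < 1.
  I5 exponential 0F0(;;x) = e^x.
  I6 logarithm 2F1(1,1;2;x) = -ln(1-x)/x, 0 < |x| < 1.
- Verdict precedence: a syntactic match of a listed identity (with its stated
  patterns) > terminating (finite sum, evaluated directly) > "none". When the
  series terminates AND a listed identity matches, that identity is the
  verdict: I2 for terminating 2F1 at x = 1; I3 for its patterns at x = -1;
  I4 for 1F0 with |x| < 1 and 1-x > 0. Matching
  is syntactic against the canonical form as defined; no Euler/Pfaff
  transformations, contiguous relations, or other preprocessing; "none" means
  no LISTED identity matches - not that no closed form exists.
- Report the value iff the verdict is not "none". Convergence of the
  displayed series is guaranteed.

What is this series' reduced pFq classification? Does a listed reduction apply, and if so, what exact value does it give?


Canonical form: C = \frac{3}{2} times 2F1 with upper {-9, 8}, lower {18}, x = -1. Verdict: Kummer's theorem (I3) applies (x = -1; c = 18 equals 1+a-b for upper {-9, 8}: listed pattern). Hence: 51.

Structural cue: x = -1 and the two k-th powers (C = 3/2) combine into one argument.
Consecutive-term ratio: r(k) = -1 * (k-9) (k+8) / [(k+18) (k+1)] - poly over poly, x = -1 from leading terms; C = \frac{3}{2} at k = 0.


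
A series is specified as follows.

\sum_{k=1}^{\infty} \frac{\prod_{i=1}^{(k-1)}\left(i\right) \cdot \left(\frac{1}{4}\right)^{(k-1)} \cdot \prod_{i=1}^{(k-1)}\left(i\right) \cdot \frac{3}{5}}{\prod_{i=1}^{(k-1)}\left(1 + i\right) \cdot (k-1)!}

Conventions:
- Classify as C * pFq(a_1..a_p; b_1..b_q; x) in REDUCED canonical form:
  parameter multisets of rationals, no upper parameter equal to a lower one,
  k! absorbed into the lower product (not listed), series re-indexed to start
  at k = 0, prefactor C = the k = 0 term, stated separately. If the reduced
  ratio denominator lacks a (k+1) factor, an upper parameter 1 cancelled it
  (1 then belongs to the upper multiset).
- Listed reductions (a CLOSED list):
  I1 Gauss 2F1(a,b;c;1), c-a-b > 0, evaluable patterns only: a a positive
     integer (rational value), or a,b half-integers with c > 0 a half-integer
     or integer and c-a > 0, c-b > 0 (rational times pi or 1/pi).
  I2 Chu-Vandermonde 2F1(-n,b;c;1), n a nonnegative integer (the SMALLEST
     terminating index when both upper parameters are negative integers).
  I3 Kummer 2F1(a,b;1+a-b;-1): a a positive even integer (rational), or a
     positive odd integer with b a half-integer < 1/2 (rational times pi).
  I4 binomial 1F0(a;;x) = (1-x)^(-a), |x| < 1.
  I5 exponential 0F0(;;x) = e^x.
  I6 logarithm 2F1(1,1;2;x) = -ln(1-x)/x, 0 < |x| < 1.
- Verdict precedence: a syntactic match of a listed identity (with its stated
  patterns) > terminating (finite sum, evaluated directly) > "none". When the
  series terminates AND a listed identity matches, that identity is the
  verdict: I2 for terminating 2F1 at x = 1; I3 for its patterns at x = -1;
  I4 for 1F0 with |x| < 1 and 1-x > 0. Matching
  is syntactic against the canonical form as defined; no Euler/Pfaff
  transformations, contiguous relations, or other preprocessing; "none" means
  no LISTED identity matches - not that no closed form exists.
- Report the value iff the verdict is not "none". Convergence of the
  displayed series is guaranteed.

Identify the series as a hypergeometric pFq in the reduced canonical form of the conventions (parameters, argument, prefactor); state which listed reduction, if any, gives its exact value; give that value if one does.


Classification (C = \frac{3}{5}): 2F1 with upper {1, 1}, lower {2}, argument x = \frac{1}{4}. Verdict: logarithm (I6) applies (the logarithm: parameters (1,1;2), x = \frac{1}{4}). Hence: \left(-\frac{12}{5}\right) \cdot \ln\left(\frac{3}{4}\right).

Key observation: from the first term \frac{3}{5}: the running product (C = 3/5) telescopes to a rising factorial.
Step ratio: r(k) = \frac{1}{4} * (k+1) (k+1) / [(k+2) (k+1)] - rational in k. x = \frac{1}{4}; t_0 = \frac{3}{5}; negate the roots.


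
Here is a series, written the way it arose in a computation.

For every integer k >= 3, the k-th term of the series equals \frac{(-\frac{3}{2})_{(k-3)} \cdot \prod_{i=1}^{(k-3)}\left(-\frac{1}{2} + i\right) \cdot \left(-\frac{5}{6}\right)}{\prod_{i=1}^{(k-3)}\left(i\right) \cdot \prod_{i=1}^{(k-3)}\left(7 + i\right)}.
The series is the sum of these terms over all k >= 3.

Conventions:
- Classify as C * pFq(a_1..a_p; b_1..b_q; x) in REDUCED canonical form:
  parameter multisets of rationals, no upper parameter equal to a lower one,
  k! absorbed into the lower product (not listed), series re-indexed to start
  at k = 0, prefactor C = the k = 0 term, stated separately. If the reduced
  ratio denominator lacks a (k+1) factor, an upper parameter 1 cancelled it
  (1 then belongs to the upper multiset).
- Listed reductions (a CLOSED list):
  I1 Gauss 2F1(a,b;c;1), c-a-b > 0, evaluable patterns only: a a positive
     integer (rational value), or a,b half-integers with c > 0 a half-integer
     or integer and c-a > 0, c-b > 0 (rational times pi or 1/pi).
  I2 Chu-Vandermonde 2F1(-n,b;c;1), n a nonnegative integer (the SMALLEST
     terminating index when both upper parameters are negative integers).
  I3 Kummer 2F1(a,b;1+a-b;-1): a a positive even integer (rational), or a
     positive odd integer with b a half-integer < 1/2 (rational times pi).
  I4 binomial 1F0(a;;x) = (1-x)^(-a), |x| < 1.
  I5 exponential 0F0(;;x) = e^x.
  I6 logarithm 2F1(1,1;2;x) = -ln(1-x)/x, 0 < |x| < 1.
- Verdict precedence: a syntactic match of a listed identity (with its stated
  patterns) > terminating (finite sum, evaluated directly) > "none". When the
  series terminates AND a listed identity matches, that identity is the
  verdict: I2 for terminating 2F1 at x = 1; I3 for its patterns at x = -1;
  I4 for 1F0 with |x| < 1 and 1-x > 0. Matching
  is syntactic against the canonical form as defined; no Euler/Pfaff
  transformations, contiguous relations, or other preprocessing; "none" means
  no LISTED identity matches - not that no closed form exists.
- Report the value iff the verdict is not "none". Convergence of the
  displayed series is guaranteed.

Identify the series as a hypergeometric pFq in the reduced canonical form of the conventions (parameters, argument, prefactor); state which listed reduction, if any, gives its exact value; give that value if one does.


With C = -\frac{5}{6}: the canonical form is 2F1(-\frac{3}{2}, \frac{1}{2}; 8; 1). Verdict at x = 1: Gauss's theorem I1 (half-integer case) matches (x = 1; upper {-\frac{3}{2}, \frac{1}{2}} half-integers, c = 8 in the evaluable pattern). Exact value: \left(-\frac{67108864}{28158273}\right) / \pi.

First insight: x = 1 and the lower running product (C = -5/6) is a rising factorial.
Step ratio: r(k) = 1 * (k-\frac{3}{2}) (k+\frac{1}{2}) / [(k+8) (k+1)] - rational; roots negated = parameters, x = 1, C = -\frac{5}{6}.


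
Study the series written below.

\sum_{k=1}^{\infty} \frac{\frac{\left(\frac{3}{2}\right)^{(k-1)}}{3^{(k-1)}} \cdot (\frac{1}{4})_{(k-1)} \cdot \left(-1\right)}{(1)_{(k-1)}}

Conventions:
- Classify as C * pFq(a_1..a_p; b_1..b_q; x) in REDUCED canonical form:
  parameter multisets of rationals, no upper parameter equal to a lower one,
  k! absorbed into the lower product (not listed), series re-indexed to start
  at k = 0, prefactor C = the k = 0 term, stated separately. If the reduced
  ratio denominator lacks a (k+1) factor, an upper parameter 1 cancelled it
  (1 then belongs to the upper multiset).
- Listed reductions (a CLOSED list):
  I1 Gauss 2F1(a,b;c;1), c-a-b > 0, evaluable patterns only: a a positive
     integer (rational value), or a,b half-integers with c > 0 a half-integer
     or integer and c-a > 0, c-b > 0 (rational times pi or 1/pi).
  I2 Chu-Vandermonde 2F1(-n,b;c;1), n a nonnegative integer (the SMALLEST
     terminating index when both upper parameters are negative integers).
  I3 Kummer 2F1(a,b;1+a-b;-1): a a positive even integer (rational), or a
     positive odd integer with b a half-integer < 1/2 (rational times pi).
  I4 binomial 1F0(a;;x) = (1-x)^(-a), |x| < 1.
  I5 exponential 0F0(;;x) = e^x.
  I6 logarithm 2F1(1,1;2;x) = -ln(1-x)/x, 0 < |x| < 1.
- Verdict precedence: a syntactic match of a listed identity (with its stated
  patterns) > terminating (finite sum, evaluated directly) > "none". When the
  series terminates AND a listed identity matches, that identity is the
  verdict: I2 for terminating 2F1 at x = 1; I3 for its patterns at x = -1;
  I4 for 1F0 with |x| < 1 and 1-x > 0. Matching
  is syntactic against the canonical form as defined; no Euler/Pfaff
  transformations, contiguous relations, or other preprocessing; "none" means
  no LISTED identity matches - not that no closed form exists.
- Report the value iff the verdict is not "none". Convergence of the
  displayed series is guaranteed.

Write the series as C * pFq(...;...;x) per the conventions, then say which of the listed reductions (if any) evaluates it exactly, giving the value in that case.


With C = -1: the canonical form is 1F0(\frac{1}{4}; -; \frac{1}{2}). Verdict at x = \frac{1}{2}: the binomial series (I4) matches (the 1F0 binomial series: exponent -1/4, x = \frac{1}{2}). Sum: \left(-1\right) \cdot \left(\frac{1}{2}\right)^{-\frac{1}{4}}.

Key observation: with t_0 = -1, the two k-th powers (C = -1, x = 1/2) combine into one argument.
Consecutive-term ratio: r(k) = \frac{1}{2} * (k+\frac{1}{4}) / [(k+1)] - rational; roots negated = parameters, x = \frac{1}{2}, C = -1.


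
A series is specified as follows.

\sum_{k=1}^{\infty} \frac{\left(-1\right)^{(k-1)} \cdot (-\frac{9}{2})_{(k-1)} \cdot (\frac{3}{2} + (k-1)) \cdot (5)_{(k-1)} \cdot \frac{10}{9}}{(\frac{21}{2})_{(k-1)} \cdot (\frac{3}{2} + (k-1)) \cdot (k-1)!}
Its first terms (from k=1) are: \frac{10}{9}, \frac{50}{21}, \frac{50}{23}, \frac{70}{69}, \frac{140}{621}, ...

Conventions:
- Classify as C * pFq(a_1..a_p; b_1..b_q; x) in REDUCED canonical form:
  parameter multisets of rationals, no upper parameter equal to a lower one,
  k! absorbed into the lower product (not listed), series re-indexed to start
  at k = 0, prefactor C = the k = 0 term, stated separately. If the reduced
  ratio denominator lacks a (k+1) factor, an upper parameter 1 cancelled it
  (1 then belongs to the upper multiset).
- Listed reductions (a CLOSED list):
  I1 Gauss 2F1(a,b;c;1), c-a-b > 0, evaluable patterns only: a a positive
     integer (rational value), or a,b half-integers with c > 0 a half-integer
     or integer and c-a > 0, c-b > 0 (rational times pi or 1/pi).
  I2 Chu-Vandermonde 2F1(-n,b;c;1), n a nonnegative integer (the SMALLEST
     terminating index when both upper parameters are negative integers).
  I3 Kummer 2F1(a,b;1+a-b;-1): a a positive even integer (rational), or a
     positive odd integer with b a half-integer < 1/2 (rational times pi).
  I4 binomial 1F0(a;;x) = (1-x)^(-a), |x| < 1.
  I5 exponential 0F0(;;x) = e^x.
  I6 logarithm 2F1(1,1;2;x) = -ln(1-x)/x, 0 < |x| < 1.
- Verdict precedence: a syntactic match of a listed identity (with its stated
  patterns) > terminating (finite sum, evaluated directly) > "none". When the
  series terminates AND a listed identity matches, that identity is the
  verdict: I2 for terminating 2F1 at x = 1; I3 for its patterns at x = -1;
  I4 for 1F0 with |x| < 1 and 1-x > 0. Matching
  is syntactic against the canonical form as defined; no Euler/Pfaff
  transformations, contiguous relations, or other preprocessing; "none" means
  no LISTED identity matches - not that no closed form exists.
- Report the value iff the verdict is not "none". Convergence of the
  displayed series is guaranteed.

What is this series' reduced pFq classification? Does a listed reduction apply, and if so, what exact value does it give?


Canonical form: C = \frac{10}{9} times 2F1 with upper {-\frac{9}{2}, 5}, lower {\frac{21}{2}}, x = -1. Verdict: this is Kummer (I3) (x = -1; c = \frac{21}{2} equals 1+a-b for upper {-\frac{9}{2}, 5}: listed pattern). Its exact value is \frac{1154725}{524288} \cdot \pi.

Key step: t_0 being \frac{10}{9}, k + 3/2 divides numerator and denominator alike; prefactor 10/9 after cancelling.
Consecutive-term ratio: r(k) = -1 * (k-\frac{9}{2}) (k+5) / [(k+\frac{21}{2}) (k+1)] - rational; roots negated = parameters, x = -1, C = \frac{10}{9}.


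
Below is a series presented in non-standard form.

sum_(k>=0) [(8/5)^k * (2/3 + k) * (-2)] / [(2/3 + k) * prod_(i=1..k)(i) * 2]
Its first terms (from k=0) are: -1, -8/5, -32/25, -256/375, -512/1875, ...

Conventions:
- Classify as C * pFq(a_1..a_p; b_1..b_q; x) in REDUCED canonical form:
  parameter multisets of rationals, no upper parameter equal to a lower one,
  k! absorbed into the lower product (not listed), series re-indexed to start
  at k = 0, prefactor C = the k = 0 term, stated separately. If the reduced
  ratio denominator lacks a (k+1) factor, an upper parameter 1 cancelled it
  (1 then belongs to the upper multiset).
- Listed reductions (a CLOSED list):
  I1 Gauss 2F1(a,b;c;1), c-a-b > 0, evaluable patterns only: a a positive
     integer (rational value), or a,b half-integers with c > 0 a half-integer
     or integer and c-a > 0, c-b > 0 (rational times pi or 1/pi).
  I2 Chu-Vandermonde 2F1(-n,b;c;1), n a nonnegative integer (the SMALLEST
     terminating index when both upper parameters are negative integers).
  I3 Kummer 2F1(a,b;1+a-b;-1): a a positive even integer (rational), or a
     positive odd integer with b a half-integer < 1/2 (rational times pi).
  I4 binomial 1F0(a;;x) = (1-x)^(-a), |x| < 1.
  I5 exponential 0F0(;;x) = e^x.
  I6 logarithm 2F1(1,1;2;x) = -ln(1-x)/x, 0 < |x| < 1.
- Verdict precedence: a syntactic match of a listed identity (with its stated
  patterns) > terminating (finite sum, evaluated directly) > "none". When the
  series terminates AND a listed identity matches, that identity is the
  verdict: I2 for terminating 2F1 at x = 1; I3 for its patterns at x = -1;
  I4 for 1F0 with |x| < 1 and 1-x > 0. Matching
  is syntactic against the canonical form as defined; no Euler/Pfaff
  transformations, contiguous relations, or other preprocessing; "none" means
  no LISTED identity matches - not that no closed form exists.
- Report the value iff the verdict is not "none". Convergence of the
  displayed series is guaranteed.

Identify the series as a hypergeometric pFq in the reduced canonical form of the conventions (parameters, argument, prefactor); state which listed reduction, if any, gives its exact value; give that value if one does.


Structural cue: t_0 = -1 here, and the product of the first k integers (prefactor -1) is k!.
Consecutive-term ratio: r(k) = (8/5) * 1 / [(k+1)] - poly over poly, x = (8/5) from leading terms; C = -1 at k = 0.

With C = -1: the canonical form is 0F0(-; -; 8/5). Verdict: this is the I5 exponential reduction (the 0F0 exponential series at x = 8/5). Value: (-1) * e^(8/5).


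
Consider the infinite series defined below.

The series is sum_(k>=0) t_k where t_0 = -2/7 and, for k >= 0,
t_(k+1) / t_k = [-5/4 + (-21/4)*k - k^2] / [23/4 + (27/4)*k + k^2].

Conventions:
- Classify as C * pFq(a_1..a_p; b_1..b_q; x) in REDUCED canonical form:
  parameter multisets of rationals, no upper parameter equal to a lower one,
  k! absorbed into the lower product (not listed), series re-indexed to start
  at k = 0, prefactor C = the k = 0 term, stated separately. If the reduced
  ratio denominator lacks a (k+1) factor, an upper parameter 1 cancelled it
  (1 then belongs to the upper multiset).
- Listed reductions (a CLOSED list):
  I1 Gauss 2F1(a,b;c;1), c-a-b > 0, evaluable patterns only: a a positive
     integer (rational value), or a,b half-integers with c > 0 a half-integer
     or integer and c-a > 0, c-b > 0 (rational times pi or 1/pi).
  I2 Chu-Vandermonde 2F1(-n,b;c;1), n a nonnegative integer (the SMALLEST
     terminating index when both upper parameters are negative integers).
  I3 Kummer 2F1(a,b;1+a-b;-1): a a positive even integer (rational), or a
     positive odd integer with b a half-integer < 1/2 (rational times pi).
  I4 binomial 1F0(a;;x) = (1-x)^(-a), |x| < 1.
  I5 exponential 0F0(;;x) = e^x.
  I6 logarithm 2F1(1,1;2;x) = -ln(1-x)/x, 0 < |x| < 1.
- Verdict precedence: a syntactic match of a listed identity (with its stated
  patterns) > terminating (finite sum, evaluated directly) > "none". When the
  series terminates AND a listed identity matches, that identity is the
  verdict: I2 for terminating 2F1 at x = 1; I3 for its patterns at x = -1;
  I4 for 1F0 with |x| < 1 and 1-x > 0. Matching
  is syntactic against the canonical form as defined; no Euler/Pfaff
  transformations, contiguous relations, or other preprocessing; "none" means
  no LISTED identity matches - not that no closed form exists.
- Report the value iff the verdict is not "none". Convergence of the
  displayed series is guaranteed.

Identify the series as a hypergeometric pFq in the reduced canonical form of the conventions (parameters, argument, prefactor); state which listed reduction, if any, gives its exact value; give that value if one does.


Structural cue: x = (-1) and roots of the ratio polynomials (C = -2/7) are the negated parameters.
Step ratio: r(k) = (-1) * (k+1/4) (k+5) / [(k+23/4) (k+1)] ; factor over Q: parameters, x = (-1), and C = -2/7.

The series (x = -1) is 2F1: upper {1/4, 5}, lower {23/4}, prefactor -2/7. Verdict: none. No listed pattern accepts 2F1(1/4, 5; 23/4; -1).


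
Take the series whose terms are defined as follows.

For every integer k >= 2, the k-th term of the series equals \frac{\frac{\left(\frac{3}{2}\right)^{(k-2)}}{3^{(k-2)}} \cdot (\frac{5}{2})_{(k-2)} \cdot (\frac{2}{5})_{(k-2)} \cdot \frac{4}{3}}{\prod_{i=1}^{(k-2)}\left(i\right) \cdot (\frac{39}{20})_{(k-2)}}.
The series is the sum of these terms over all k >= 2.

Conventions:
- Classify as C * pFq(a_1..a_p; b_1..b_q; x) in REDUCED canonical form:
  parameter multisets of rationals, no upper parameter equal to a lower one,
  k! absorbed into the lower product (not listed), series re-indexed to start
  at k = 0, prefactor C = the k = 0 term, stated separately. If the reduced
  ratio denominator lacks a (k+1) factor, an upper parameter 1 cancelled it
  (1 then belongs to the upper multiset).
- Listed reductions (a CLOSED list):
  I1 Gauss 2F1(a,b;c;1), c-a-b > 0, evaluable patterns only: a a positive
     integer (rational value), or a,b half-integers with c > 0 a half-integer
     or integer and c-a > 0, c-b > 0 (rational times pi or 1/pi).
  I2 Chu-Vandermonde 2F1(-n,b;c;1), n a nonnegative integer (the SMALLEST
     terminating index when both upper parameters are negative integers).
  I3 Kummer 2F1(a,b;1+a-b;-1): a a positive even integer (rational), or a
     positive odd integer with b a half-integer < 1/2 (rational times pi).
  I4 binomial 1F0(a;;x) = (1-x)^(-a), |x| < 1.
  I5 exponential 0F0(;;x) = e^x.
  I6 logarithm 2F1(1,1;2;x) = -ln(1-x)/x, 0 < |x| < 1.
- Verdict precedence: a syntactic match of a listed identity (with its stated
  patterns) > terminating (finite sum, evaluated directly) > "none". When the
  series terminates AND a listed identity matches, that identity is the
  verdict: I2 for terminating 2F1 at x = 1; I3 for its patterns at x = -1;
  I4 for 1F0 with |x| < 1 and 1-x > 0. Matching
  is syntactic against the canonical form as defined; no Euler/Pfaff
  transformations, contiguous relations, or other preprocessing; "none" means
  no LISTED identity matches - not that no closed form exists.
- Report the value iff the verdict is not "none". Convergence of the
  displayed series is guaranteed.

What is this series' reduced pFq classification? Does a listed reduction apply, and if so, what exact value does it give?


x = \frac{1}{2} here; the reduced form reads 2F1, upper {\frac{2}{5}, \frac{5}{2}}, lower {\frac{39}{20}}, C = \frac{4}{3}. Verdict: none. A 2F1 with upper {\frac{2}{5}, \frac{5}{2}} fits none of I1-I6 at x = \frac{1}{2}; the sum runs forever.

The tell: x = \frac{1}{2} and the product of the first k integers (prefactor 4/3) is k!.
Adjacent-term ratio: r(k) = \frac{1}{2} * (k+\frac{2}{5}) (k+\frac{5}{2}) / [(k+\frac{39}{20}) (k+1)] - poly over poly, x = \frac{1}{2} from leading terms; C = \frac{4}{3} at k = 0.


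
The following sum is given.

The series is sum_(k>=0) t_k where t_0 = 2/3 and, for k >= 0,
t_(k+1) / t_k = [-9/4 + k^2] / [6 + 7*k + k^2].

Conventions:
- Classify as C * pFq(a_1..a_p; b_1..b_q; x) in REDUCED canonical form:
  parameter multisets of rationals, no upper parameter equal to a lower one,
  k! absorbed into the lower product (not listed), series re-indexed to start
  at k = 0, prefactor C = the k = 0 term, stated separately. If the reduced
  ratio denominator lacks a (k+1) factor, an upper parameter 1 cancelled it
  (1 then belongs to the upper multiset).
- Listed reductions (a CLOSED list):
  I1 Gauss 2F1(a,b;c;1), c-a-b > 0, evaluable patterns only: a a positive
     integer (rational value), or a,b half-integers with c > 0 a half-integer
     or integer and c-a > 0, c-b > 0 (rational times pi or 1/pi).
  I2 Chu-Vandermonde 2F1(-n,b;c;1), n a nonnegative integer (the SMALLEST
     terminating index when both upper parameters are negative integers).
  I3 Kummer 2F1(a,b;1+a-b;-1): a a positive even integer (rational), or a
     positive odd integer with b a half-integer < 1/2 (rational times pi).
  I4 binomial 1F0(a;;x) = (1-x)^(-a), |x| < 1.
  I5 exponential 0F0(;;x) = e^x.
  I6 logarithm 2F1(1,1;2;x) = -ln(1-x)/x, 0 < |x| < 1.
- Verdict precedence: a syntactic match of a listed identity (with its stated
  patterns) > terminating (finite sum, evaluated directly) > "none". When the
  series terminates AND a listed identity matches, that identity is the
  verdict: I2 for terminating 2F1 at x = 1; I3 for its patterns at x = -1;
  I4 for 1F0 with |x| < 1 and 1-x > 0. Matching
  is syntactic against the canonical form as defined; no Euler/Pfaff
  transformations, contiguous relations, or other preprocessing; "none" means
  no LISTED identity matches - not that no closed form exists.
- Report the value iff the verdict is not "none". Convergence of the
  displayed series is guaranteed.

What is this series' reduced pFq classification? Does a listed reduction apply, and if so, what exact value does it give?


Reduced: x = 1, 2F1, upper = {-3/2, 3/2}, lower = {6}, C = 2/3. Verdict: the half-integer Gauss pattern (I1) applies (x = 1; upper {-3/2, 3/2} half-integers, c = 6 in the evaluable pattern). Its exact value is (262144/189189) / pi.

Structural cue: t_0 being 2/3, the expanded ratio factors over Q; C = 2/3, x = 1, roots give parameters.
Ratio: r(k) = 1 * (k-3/2) (k+3/2) / [(k+6) (k+1)] - rational in k. x = 1; t_0 = 2/3; negate the roots.


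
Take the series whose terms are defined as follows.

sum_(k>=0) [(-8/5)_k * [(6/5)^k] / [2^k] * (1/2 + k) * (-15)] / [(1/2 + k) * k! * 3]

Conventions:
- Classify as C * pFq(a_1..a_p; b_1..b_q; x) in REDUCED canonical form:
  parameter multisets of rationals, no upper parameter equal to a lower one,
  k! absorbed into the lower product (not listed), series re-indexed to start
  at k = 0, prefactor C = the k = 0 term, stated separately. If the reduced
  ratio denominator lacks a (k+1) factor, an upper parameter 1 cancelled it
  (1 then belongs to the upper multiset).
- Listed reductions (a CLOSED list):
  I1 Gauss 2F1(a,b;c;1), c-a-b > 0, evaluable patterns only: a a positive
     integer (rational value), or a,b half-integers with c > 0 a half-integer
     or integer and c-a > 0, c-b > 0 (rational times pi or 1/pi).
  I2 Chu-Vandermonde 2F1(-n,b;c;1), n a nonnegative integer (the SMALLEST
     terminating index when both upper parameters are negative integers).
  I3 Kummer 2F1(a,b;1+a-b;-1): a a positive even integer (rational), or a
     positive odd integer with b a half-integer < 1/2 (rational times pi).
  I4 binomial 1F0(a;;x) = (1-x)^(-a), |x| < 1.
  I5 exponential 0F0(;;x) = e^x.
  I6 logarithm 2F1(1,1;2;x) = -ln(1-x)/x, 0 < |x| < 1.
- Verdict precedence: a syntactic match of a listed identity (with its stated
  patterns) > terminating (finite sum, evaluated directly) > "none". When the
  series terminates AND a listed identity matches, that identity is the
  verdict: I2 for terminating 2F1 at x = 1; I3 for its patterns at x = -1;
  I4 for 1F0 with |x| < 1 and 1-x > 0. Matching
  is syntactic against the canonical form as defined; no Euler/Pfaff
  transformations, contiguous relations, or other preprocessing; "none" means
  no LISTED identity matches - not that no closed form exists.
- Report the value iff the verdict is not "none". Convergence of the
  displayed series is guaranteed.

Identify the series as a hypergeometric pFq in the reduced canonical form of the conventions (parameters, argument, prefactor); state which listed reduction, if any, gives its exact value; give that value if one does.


x = 3/5 here; the reduced form reads 1F0, upper {-8/5}, lower {-}, C = -5. Verdict: the binomial series (I4) fires (the 1F0 binomial series: exponent 8/5, x = 3/5). Exact value: (-5) * (2/5)^(8/5).

Key step: x = (3/5) and the constant factors (prefactor -5) combine into one prefactor.
Consecutive-term ratio: r(k) = (3/5) * (k-8/5) / [(k+1)] - poly over poly, x = (3/5) from leading terms; C = -5 at k = 0.


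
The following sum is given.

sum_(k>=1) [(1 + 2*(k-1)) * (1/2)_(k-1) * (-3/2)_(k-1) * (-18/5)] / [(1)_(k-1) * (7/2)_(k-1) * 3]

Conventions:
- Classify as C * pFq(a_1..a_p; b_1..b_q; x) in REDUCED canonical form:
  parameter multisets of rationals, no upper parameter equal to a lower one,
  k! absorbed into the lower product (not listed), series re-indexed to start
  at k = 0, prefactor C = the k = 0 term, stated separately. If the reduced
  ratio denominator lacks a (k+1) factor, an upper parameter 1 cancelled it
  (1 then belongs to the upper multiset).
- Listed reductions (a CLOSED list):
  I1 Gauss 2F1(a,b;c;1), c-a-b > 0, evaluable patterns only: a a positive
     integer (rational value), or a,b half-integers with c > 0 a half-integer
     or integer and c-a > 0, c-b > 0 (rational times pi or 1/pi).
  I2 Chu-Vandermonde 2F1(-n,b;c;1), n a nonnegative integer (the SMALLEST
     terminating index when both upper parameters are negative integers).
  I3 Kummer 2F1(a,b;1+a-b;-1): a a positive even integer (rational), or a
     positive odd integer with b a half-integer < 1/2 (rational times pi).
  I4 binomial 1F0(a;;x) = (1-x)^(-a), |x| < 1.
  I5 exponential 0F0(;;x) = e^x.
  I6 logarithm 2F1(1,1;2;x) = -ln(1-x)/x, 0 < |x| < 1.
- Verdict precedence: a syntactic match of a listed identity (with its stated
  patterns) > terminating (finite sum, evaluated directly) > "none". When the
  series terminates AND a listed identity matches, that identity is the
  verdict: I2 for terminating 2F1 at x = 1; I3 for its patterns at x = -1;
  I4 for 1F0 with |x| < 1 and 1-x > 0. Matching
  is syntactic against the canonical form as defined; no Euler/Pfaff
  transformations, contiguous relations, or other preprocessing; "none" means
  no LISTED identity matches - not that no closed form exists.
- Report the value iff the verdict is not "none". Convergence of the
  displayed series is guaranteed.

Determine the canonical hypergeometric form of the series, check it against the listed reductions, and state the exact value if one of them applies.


Classification (C = -6/5): 2F1 with upper {-3/2, 3/2}, lower {7/2}, argument x = 1. Verdict: this is the half-integer Gauss pattern (I1) (x = 1; upper {-3/2, 3/2} half-integers, c = 7/2 in the evaluable pattern). Sum: (-45/256) * pi.

The tell: t_0 being -6/5, (1)_k (prefactor -6/5) is k! itself.
Consecutive-term ratio: r(k) = 1 * (k-3/2) (k+3/2) / [(k+7/2) (k+1)] - rational in k, leading ratio 1; with t_0 = -6/5, classification follows.


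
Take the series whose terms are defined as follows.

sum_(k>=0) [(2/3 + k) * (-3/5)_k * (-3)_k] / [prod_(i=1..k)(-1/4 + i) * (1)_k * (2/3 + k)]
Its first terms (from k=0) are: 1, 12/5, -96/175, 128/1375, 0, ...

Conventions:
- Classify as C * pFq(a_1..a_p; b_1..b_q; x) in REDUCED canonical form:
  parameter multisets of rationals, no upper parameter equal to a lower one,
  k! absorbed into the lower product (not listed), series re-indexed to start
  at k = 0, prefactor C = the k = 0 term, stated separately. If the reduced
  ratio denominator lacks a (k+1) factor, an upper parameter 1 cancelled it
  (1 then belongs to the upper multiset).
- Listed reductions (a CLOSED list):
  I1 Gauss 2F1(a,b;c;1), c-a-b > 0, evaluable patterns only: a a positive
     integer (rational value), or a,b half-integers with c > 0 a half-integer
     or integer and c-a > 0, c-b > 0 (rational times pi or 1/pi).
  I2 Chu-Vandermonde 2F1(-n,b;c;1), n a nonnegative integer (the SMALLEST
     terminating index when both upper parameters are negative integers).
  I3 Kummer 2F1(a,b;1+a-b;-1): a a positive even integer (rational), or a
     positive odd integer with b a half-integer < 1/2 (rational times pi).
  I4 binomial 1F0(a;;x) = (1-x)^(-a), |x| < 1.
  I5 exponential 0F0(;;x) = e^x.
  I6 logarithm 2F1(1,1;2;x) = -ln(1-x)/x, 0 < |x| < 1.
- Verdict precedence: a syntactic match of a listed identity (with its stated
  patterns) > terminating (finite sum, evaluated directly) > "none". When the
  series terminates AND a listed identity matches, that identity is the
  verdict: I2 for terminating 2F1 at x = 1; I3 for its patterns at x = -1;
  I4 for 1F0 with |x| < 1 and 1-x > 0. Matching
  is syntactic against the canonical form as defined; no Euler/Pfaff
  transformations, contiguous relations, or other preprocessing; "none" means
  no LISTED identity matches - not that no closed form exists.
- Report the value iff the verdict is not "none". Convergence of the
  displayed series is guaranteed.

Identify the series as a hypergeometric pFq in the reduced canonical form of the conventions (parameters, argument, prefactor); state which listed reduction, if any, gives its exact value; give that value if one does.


This is 1 * 2F1(-3, -3/5; 3/4; 1) in reduced canonical form. Verdict: this is Vandermonde's identity (I2) (terminating 2F1 at x = 1 with n = 3, b = -3/5, c = 3/4). Exact value: 28341/9625.

Key observation: t_0 being 1, the lower running product (C = 1) is a rising factorial.
Consecutive-term ratio: r(k) = 1 * (k-3) (k-3/5) / [(k+3/4) (k+1)] ; factor over Q: parameters, x = 1, and C = 1.
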